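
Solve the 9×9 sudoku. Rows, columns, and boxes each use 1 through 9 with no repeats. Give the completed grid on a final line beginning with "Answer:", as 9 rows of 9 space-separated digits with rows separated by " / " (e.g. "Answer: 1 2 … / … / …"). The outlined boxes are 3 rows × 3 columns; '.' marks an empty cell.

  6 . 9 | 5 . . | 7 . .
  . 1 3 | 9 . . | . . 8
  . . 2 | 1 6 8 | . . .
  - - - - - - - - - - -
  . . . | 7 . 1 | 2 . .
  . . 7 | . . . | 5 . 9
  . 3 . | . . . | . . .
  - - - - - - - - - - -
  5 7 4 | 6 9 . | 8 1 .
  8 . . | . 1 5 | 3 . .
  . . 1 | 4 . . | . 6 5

Step 1. [r8c4∈{2}] r8c4 has the single candidate 2 ⇒ r8c4=2.
Step 2. [r6c4∈{8}] only 8 remains possible at r6c4 ⇒ r6c4=8.
Step 3. [r4c3∈{5,6,8}] in col 3, 8 fits only at r4c3. So r4c3=8.
Step 4. [r1c9∈{1,2,3,4}] across row 1, 1 lands solely at r1c9 ⇒ r1c9=1.
Step 5. [r9c7∈{9}] r9c7's peers cover all but 9, so r9c7=9.
Step 6. [r3c7∈{4}] r3c7 has the single candidate 4. So r3c7=4.
Step 7. [r6c6∈{2,4,6,9}] 9 has one home in col 6: r6c6. So r6c6=9.
Step 8. [r7c6∈{3}] r7c6's peers cover all but 3, so r7c6=3.
Step 9. [r1c5∈{2,3,4}] across box 2, 3 lands solely at r1c5, so r1c5=3.
Step 10. [r6c3∈{5,6}] 5 has one home in col 3: r6c3 ⇒ r6c3=5.
Step 11. [r5c6∈{2,4,6}] col 6 places 6 nowhere but r5c6, so r5c6=6.
Step 12. [r4c2∈{4,6,9}] 6 has one home in box 4: r4c2 ⇒ r4c2=6.
Step 13. [r5c1∈{1,2,4}] across row 5, 1 lands solely at r5c1. So r5c1=1.
Step 14. [r6c9∈{4,6,7}] across col 9, 6 lands solely at r6c9. So r6c9=6.
Step 15. [r6c8∈{4,7}] across row 6, 7 lands solely at r6c8, so r6c8=7.
Step 16. [r8c8∈{4}] r8c8 is down to just 4 ⇒ r8c8=4.
Step 17. [r4c9∈{3,4}] 4 has one home in col 9: r4c9, so r4c9=4.
Step 18. [r3c8∈{3,5,9}] 9 has one home in row 3: r3c8, so r3c8=9.
Step 19. [r9c6∈{7}] nothing but 7 survives at r9c6. So r9c6=7.
Step 20. [r2c5∈{2,4,7}] col 5 places 7 nowhere but r2c5 ⇒ r2c5=7.
Step 21. [r2c1∈{4}] r2c1 has the single candidate 4. So r2c1=4.
Step 22. [r6c1∈{2}] nothing but 2 survives at r6c1. So r6c1=2.
Step 23. [r2c6∈{2}] r2c6 has the single candidate 2, so r2c6=2.
Step 24. [r5c8∈{3,8}] row 5 places 8 nowhere but r5c8 ⇒ r5c8=8.
Step 25. [r6c5∈{4}] r6c5 has the single candidate 4. So r6c5=4.
Step 26. [r3c1∈{7}] nothing but 7 survives at r3c1, so r3c1=7.
Step 27. [r4c1∈{9}] only 9 remains possible at r4c1 ⇒ r4c1=9.
Step 28. [r9c5∈{8}] nothing but 8 survives at r9c5 ⇒ r9c5=8.
Step 29. [r3c9∈{3}] r3c9 has the single candidate 3, so r3c9=3.
Step 30. [r6c7∈{1}] nothing but 1 survives at r6c7. So r6c7=1.
Step 31. [r2c7∈{6}] r2c7 is down to just 6 ⇒ r2c7=6.
Step 32. [r5c5∈{2}] nothing but 2 survives at r5c5, so r5c5=2.
Step 33. [r5c2∈{4}] r5c2 is down to just 4 ⇒ r5c2=4.
Step 34. [r4c5∈{5}] r4c5 has the single candidate 5. So r4c5=5.
Step 35. [r8c3∈{6}] r8c3's peers cover all but 6, so r8c3=6.
Step 36. [r9c2∈{2}] r9c2's peers cover all but 2 ⇒ r9c2=2.
Step 37. [r5c4∈{3}] nothing but 3 survives at r5c4 ⇒ r5c4=3.
Step 38. [r1c6∈{4}] nothing but 4 survives at r1c6, so r1c6=4.
Step 39. [r3c2∈{5}] nothing but 5 survives at r3c2 ⇒ r3c2=5.
Step 40. [r2c8∈{5}] r2c8 is down to just 5 ⇒ r2c8=5.
Step 41. [r9c1∈{3}] r9c1 is down to just 3, so r9c1=3.
Step 42. [r8c9∈{7}] r8c9 is down to just 7 ⇒ r8c9=7.
Step 43. [r1c8∈{2}] r1c8 has the single candidate 2 ⇒ r1c8=2.
Step 44. [r1c2∈{8}] r1c2's peers cover all but 8. So r1c2=8.
Step 45. [r4c8∈{3}] nothing but 3 survives at r4c8, so r4c8=3.
Step 46. [r8c2∈{9}] nothing but 9 survives at r8c2, so r8c2=9.
Step 47. [r7c9∈{2}] only 2 remains possible at r7c9. So r7c9=2.

Answer: 6 8 9 5 3 4 7 2 1 / 4 1 3 9 7 2 6 5 8 / 7 5 2 1 6 8 4 9 3 / 9 6 8 7 5 1 2 3 4 / 1 4 7 3 2 6 5 8 9 / 2 3 5 8 4 9 1 7 6 / 5 7 4 6 9 3 8 1 2 / 8 9 6 2 1 5 3 4 7 / 3 2 1 4 8 7 9 6 5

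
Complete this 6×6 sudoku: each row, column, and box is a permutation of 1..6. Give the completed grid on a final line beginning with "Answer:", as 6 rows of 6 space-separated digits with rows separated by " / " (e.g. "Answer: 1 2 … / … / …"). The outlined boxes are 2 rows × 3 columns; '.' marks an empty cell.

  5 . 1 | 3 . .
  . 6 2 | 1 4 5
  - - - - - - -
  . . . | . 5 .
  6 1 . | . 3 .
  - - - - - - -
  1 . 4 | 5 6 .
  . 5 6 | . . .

Step 1. [r3c1∈{2,3,4}] r3c1 is the only open cell in col 1 admitting 4. So r3c1=4.
Step 2. [r6c1∈{2,3}] across col 1, 2 lands solely at r6c1 ⇒ r6c1=2.
Step 3. [r5c6∈{2,3}] across row 5, 2 lands solely at r5c6 ⇒ r5c6=2.
Step 4. [r6c4∈{4}] r6c4's peers cover all but 4 ⇒ r6c4=4.
Step 5. [r3c2∈{2,3}] in col 2, 2 fits only at r3c2, so r3c2=2.
Step 6. [r3c6∈{1,6}] across row 3, 1 lands solely at r3c6, so r3c6=1.
Step 7. [r6c6∈{3}] r6c6 has the single candidate 3, so r6c6=3.
Step 8. [r3c3∈{3}] r3c3 is down to just 3, so r3c3=3.
Step 9. [r1c2∈{4}] nothing but 4 survives at r1c2 ⇒ r1c2=4.
Step 10. [r4c4∈{2}] r4c4 has the single candidate 2, so r4c4=2.
Step 11. [r2c1∈{3}] r2c1's peers cover all but 3. So r2c1=3.
Step 12. [r4c6∈{4}] only 4 remains possible at r4c6, so r4c6=4.
Step 13. [r4c3∈{5}] r4c3 has the single candidate 5 ⇒ r4c3=5.
Step 14. [r5c2∈{3}] r5c2's peers cover all but 3, so r5c2=3.
Step 15. [r6c5∈{1}] r6c5 is down to just 1, so r6c5=1.
Step 16. [r1c6∈{6}] nothing but 6 survives at r1c6, so r1c6=6.
Step 17. [r1c5∈{2}] nothing but 2 survives at r1c5, so r1c5=2.
Step 18. [r3c4∈{6}] nothing but 6 survives at r3c4. So r3c4=6.

Answer: 5 4 1 3 2 6 / 3 6 2 1 4 5 / 4 2 3 6 5 1 / 6 1 5 2 3 4 / 1 3 4 5 6 2 / 2 5 6 4 1 3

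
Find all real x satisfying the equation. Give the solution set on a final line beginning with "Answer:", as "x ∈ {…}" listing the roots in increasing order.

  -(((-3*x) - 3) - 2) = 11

Step 1. [-(((-3*x) - 3) - 2) = 11] flip signs both sides ⇒ neg: ((-3*x) - 3) - 2 = -11.
Step 2. [((-3*x) - 3) - 2 = -11] add 2: x sits inside (… - 2), so sub: (-3*x) - 3 = -9.
Step 3. [(-3*x) - 3 = -9] common factor -3 (LHS and -9) — divide through ⇒ factor: x + 1 = 3.
Step 4. [x + 1 = 3] peel the +1: subtract 1 from each side ⇒ sub: x = 2.

Answer: x ∈ {2}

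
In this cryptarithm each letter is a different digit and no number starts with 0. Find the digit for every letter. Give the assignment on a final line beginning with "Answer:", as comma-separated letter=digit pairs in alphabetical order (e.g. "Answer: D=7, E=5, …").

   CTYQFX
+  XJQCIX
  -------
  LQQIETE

Step 1. [L] adding two 6-digit numbers gives at most 6+1 digits, and here it does — L is that final carry and must be 1. So L=1.
Step 2. [col 1: X + X ≡ E (mod 10)] column 1 (X + X ≡ E (mod 10), carry-in 0) doesn't pin X yet; pick X=8 and continue ⇒ X=8.
Step 3. [col 1: X + X ≡ E (mod 10)] from column 1 (X=8, carry-in 0, digits 1,8 already taken and all letters distinct): E must equal 6, so E=6.
Step 4. [col 2: F + I ≡ T (mod 10)] several values work for F in column 2 (F + I ≡ T (mod 10), carry-in 1); try F=0 ⇒ F=0.
Step 5. [col 2: F + I ≡ T (mod 10)] T=4 is one option consistent with column 2 (F + I ≡ T (mod 10), carry-in 1) — take it, so T=4.
Step 6. [col 2: F + I ≡ T (mod 10)] in column 2 we have F+I≡T with carry-in 1; given F=0, T=4 and digits 0,1,4,6,8 already taken and all letters distinct, that pins I to 3 ⇒ I=3.
Step 7. [col 3: Q + C ≡ E (mod 10)] no forcing yet in column 3 (carry-in 0); C=9 is free and consistent — try it ⇒ C=9.
Step 8. [col 3: Q + C ≡ E (mod 10)] column 3 reads Q+C+carry(0)=E with C=9, E=6; with digits 0,1,3,4,6,8,9 already taken and all letters distinct, the only value for Q is 7, so Q=7.
Step 9. [col 4: Y + Q ≡ I (mod 10)] in column 4 we have Y+Q≡I with carry-in 1; given Q=7, I=3 and digits 0,1,3,4,6,7,8,9 already taken and all letters distinct, that pins Y to 5. So Y=5.
Step 10. [col 5: T + J ≡ Q (mod 10)] column 5: given T=4, Q=7, carry-in 1, and digits 0,1,3,4,5,6,7,8,9 already taken and all letters distinct, T+J≡Q (mod 10) forces J=2 ⇒ J=2.

Answer: C=9, E=6, F=0, I=3, J=2, L=1, Q=7, T=4, X=8, Y=5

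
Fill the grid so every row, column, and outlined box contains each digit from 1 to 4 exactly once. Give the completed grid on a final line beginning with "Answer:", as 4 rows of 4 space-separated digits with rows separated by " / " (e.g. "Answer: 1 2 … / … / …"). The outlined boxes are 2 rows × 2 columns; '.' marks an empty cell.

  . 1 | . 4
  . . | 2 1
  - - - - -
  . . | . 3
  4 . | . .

Step 1. [r3c1∈{1,2}] 1 has one home in col 1: r3c1, so r3c1=1.
Step 2. [r4c2∈{2,3}] 3 has one home in row 4: r4c2 ⇒ r4c2=3.
Step 3. [r2c1∈{3}] r2c1's peers cover all but 3. So r2c1=3.
Step 4. [r3c2∈{2}] nothing but 2 survives at r3c2, so r3c2=2.
Step 5. [r1c3∈{3}] only 3 remains possible at r1c3 ⇒ r1c3=3.
Step 6. [r1c1∈{2}] r1c1's peers cover all but 2 ⇒ r1c1=2.
Step 7. [r4c3∈{1}] only 1 remains possible at r4c3 ⇒ r4c3=1.
Step 8. [r3c3∈{4}] r3c3's peers cover all but 4, so r3c3=4.
Step 9. [r2c2∈{4}] r2c2 is down to just 4 ⇒ r2c2=4.
Step 10. [r4c4∈{2}] nothing but 2 survives at r4c4, so r4c4=2.

Answer: 2 1 3 4 / 3 4 2 1 / 1 2 4 3 / 4 3 1 2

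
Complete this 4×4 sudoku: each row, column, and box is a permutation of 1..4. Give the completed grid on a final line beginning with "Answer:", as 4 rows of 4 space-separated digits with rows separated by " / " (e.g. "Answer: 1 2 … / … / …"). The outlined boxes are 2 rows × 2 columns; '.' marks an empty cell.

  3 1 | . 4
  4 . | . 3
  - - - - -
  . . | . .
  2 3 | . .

Step 1. [r3c3∈{1,2,3,4}] across row 3, 3 lands solely at r3c3 ⇒ r3c3=3.
Step 2. [r2c3∈{1,2}] row 2 places 1 nowhere but r2c3, so r2c3=1.
Step 3. [r3c4∈{1,2}] row 3 places 2 nowhere but r3c4 ⇒ r3c4=2.
Step 4. [r2c2∈{2}] r2c2's peers cover all but 2, so r2c2=2.
Step 5. [r4c3∈{4}] only 4 remains possible at r4c3. So r4c3=4.
Step 6. [r3c1∈{1}] nothing but 1 survives at r3c1 ⇒ r3c1=1.
Step 7. [r3c2∈{4}] r3c2 is down to just 4, so r3c2=4.
Step 8. [r4c4∈{1}] nothing but 1 survives at r4c4. So r4c4=1.
Step 9. [r1c3∈{2}] only 2 remains possible at r1c3, so r1c3=2.

Answer: 3 1 2 4 / 4 2 1 3 / 1 4 3 2 / 2 3 4 1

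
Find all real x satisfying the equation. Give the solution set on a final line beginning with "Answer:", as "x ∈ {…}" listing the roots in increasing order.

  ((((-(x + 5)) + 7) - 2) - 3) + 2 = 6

Step 1. [((((-(x + 5)) + 7) - 2) - 3) + 2 = 6] subtract 2: x sits inside (… + 2), so sub: (((-(x + 5)) + 7) - 2) - 3 = 4.
Step 2. [(((-(x + 5)) + 7) - 2) - 3 = 4] add 3: x sits inside (… - 3), so sub: ((-(x + 5)) + 7) - 2 = 7.
Step 3. [((-(x + 5)) + 7) - 2 = 7] peel the -2: add 2 from each side. So sub: (-(x + 5)) + 7 = 9.
Step 4. [(-(x + 5)) + 7 = 9] peel the +7: subtract 7 from each side ⇒ sub: -(x + 5) = 2.
Step 5. [-(x + 5) = 2] leading − — multiply by −1 ⇒ neg: x + 5 = -2.
Step 6. [x + 5 = -2] subtract 5: x sits inside (… + 5), so sub: x = -7.

Answer: x ∈ {-7}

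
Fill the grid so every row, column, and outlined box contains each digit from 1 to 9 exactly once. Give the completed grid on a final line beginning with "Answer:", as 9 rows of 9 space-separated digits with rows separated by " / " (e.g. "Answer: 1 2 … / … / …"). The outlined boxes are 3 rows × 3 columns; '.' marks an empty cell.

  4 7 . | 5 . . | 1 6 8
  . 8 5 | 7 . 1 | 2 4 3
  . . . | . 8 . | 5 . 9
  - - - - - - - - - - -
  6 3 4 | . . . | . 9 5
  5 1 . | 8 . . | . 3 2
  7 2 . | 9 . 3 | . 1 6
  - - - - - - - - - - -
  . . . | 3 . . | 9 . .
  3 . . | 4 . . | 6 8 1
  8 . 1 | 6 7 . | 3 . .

Step 1. [r7c1∈{2}] r7c1 has the single candidate 2, so r7c1=2.
Step 2. [r3c4∈{2}] only 2 remains possible at r3c4 ⇒ r3c4=2.
Step 3. [r1c6∈{9}] r1c6's peers cover all but 9, so r1c6=9.
Step 4. [r9c2∈{4,5,9}] row 9 places 9 nowhere but r9c2, so r9c2=9.
Step 5. [r7c2∈{4,5,6}] r7c2 is the only open cell in col 2 admitting 4. So r7c2=4.
Step 6. [r6c5∈{4,5}] 5 has one home in row 6: r6c5. So r6c5=5.
Step 7. [r5c5∈{4,6}] in col 5, 4 fits only at r5c5 ⇒ r5c5=4.
Step 8. [r3c3∈{3,6}] row 3 places 3 nowhere but r3c3 ⇒ r3c3=3.
Step 9. [r4c7∈{7,8}] row 4 places 8 nowhere but r4c7, so r4c7=8.
Step 10. [r4c6∈{2,7}] 7 has one home in row 4: r4c6 ⇒ r4c6=7.
Step 11. [r7c9∈{7}] r7c9 is down to just 7, so r7c9=7.
Step 12. [r9c8∈{2,5}] in col 8, 2 fits only at r9c8, so r9c8=2.
Step 13. [r9c6∈{5}] r9c6 has the single candidate 5, so r9c6=5.
Step 14. [r4c5∈{1,2}] 2 has one home in row 4: r4c5 ⇒ r4c5=2.
Step 15. [r5c6∈{6}] r5c6's peers cover all but 6, so r5c6=6.
Step 16. [r6c3∈{8}] r6c3 is down to just 8 ⇒ r6c3=8.
Step 17. [r3c2∈{6}] r3c2 is down to just 6. So r3c2=6.
Step 18. [r7c8∈{5}] only 5 remains possible at r7c8 ⇒ r7c8=5.
Step 19. [r5c7∈{7}] only 7 remains possible at r5c7. So r5c7=7.
Step 20. [r4c4∈{1}] only 1 remains possible at r4c4, so r4c4=1.
Step 21. [r3c8∈{7}] nothing but 7 survives at r3c8, so r3c8=7.
Step 22. [r6c7∈{4}] r6c7's peers cover all but 4. So r6c7=4.
Step 23. [r8c6∈{2}] nothing but 2 survives at r8c6 ⇒ r8c6=2.
Step 24. [r9c9∈{4}] nothing but 4 survives at r9c9 ⇒ r9c9=4.
Step 25. [r8c2∈{5}] r8c2 has the single candidate 5, so r8c2=5.
Step 26. [r2c5∈{6}] r2c5's peers cover all but 6, so r2c5=6.
Step 27. [r5c3∈{9}] r5c3 has the single candidate 9 ⇒ r5c3=9.
Step 28. [r7c6∈{8}] r7c6's peers cover all but 8. So r7c6=8.
Step 29. [r7c3∈{6}] nothing but 6 survives at r7c3 ⇒ r7c3=6.
Step 30. [r2c1∈{9}] nothing but 9 survives at r2c1 ⇒ r2c1=9.
Step 31. [r7c5∈{1}] only 1 remains possible at r7c5, so r7c5=1.
Step 32. [r1c3∈{2}] r1c3 is down to just 2, so r1c3=2.
Step 33. [r1c5∈{3}] nothing but 3 survives at r1c5 ⇒ r1c5=3.
Step 34. [r8c3∈{7}] nothing but 7 survives at r8c3 ⇒ r8c3=7.
Step 35. [r3c1∈{1}] r3c1 is down to just 1 ⇒ r3c1=1.
Step 36. [r3c6∈{4}] nothing but 4 survives at r3c6. So r3c6=4.
Step 37. [r8c5∈{9}] r8c5's peers cover all but 9. So r8c5=9.

Answer: 4 7 2 5 3 9 1 6 8 / 9 8 5 7 6 1 2 4 3 / 1 6 3 2 8 4 5 7 9 / 6 3 4 1 2 7 8 9 5 / 5 1 9 8 4 6 7 3 2 / 7 2 8 9 5 3 4 1 6 / 2 4 6 3 1 8 9 5 7 / 3 5 7 4 9 2 6 8 1 / 8 9 1 6 7 5 3 2 4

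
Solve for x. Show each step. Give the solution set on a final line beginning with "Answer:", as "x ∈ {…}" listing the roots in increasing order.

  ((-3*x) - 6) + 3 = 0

Step 1. [((-3*x) - 6) + 3 = 0] subtract 3: x sits inside (… + 3). So sub: (-3*x) - 6 = -3.
Step 2. [(-3*x) - 6 = -3] -6 is outermost — add 6 both sides. So sub: -3*x = 3.
Step 3. [-3*x = 3] -3 out front; divide by -3 ⇒ div: x = -1.

Answer: x ∈ {-1}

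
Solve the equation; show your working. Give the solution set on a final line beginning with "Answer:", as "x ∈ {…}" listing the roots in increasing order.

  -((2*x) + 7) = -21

Step 1. [-((2*x) + 7) = -21] LHS negated; negate both sides ⇒ neg: (2*x) + 7 = 21.
Step 2. [(2*x) + 7 = 21] peel the +7: subtract 7 from each side ⇒ sub: 2*x = 14.
Step 3. [2*x = 14] LHS = 2·(…); ÷2 both sides, so div: x = 7.

Answer: x ∈ {7}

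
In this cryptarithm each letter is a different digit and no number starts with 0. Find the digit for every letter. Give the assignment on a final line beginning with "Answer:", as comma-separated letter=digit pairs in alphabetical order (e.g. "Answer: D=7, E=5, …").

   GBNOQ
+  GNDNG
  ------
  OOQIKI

Step 1. [col 1: Q + G ≡ I (mod 10)] column 1 (Q + G ≡ I (mod 10), carry-in 0) doesn't pin G yet; pick G=5 and continue. So G=5.
Step 2. [col 1: Q + G ≡ I (mod 10)] column 1 (Q + G ≡ I (mod 10), carry-in 0) doesn't pin Q yet; pick Q=4 and continue. So Q=4.
Step 3. [col 1: Q + G ≡ I (mod 10)] column 1: given Q=4, G=5, carry-in 0, and digits 4,5 already taken and all letters distinct, Q+G≡I (mod 10) forces I=9. So I=9.
Step 4. [col 2: O + N ≡ K (mod 10)] K=7 is one option consistent with column 2 (O + N ≡ K (mod 10), carry-in 0) — take it. So K=7.
Step 5. [col 2: O + N ≡ K (mod 10)] no forcing yet in column 2 (carry-in 0); N=6 is free and consistent — try it ⇒ N=6.
Step 6. [col 2: O + N ≡ K (mod 10)] column 2: given N=6, K=7, carry-in 0, and digits 4,5,6,7,9 already taken and all letters distinct, O+N≡K (mod 10) forces O=1 ⇒ O=1.
Step 7. [col 3: N + D ≡ I (mod 10)] column 3 reads N+D+carry(0)=I with N=6, I=9; with digits 1,4,5,6,7,9 already taken and all letters distinct, the only value for D is 3, so D=3.
Step 8. [col 4: B + N ≡ Q (mod 10)] column 4: given N=6, Q=4, carry-in 0, and digits 1,3,4,5,6,7,9 already taken and all letters distinct, B+N≡Q (mod 10) forces B=8, so B=8.

Answer: B=8, D=3, G=5, I=9, K=7, N=6, O=1, Q=4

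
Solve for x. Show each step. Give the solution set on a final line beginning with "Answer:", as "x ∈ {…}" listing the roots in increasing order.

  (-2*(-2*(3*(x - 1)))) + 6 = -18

Step 1. [(-2*(-2*(3*(x - 1)))) + 6 = -18] the outer +6 inverts by subtracting 6 ⇒ sub: -2*(-2*(3*(x - 1))) = -24.
Step 2. [-2*(-2*(3*(x - 1))) = -24] -2 out front; divide by -2 ⇒ div: -2*(3*(x - 1)) = 12.
Step 3. [-2*(3*(x - 1)) = 12] -2·(inner) — divide through by -2, so div: 3*(x - 1) = -6.
Step 4. [3*(x - 1) = -6] divide by the outer 3. So div: x - 1 = -2.
Step 5. [x - 1 = -2] peel the -1: add 1 from each side. So sub: x = -1.

Answer: x ∈ {-1}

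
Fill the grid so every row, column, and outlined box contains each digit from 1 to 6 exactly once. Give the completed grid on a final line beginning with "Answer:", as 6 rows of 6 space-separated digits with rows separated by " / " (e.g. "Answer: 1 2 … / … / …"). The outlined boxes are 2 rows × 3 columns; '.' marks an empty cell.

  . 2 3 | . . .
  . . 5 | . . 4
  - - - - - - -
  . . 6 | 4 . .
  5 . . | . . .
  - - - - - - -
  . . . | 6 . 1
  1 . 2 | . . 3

Step 1. [r5c3∈{4}] r5c3's peers cover all but 4. So r5c3=4.
Step 2. [r2c2∈{1,6}] box 1 places 1 nowhere but r2c2, so r2c2=1.
Step 3. [r3c5∈{1,2,3,5}] 1 has one home in row 3: r3c5. So r3c5=1.
Step 4. [r6c4∈{5}] only 5 remains possible at r6c4 ⇒ r6c4=5.
Step 5. [r3c2∈{3}] only 3 remains possible at r3c2. So r3c2=3.
Step 6. [r2c1∈{6}] r2c1's peers cover all but 6. So r2c1=6.
Step 7. [r1c5∈{5,6}] r1c5 is the only open cell in col 5 admitting 5. So r1c5=5.
Step 8. [r4c5∈{2,3,6}] in col 5, 6 fits only at r4c5, so r4c5=6.
Step 9. [r4c4∈{2,3}] 3 has one home in row 4: r4c4. So r4c4=3.
Step 10. [r4c6∈{2}] r4c6 is down to just 2, so r4c6=2.
Step 11. [r5c5∈{2}] nothing but 2 survives at r5c5. So r5c5=2.
Step 12. [r5c2∈{5}] nothing but 5 survives at r5c2, so r5c2=5.
Step 13. [r1c6∈{6}] r1c6's peers cover all but 6 ⇒ r1c6=6.
Step 14. [r2c5∈{3}] r2c5 has the single candidate 3. So r2c5=3.
Step 15. [r3c1∈{2}] nothing but 2 survives at r3c1. So r3c1=2.
Step 16. [r1c4∈{1}] nothing but 1 survives at r1c4 ⇒ r1c4=1.
Step 17. [r5c1∈{3}] r5c1's peers cover all but 3, so r5c1=3.
Step 18. [r4c3∈{1}] r4c3 has the single candidate 1 ⇒ r4c3=1.
Step 19. [r6c2∈{6}] r6c2 has the single candidate 6 ⇒ r6c2=6.
Step 20. [r4c2∈{4}] only 4 remains possible at r4c2. So r4c2=4.
Step 21. [r2c4∈{2}] nothing but 2 survives at r2c4 ⇒ r2c4=2.
Step 22. [r6c5∈{4}] nothing but 4 survives at r6c5 ⇒ r6c5=4.
Step 23. [r3c6∈{5}] nothing but 5 survives at r3c6, so r3c6=5.
Step 24. [r1c1∈{4}] only 4 remains possible at r1c1. So r1c1=4.

Answer: 4 2 3 1 5 6 / 6 1 5 2 3 4 / 2 3 6 4 1 5 / 5 4 1 3 6 2 / 3 5 4 6 2 1 / 1 6 2 5 4 3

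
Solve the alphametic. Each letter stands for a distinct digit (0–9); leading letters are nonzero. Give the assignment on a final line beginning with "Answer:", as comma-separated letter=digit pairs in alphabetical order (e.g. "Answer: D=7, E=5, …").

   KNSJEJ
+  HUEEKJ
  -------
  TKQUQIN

Step 1. [T] the sum has 7 digits but both addends have 6; that extra leading digit T is the final carry, namely 1. So T=1.
Step 2. [col 1: J + J ≡ N (mod 10)] no forcing yet in column 1 (carry-in 0); N=6 is free and consistent — try it, so N=6.
Step 3. [col 1: J + J ≡ N (mod 10)] no forcing yet in column 1 (carry-in 0); J=8 is free and consistent — try it. So J=8.
Step 4. [col 2: E + K ≡ I (mod 10)] E=4 is one option consistent with column 2 (E + K ≡ I (mod 10), carry-in 1) — take it. So E=4.
Step 5. [col 2: E + K ≡ I (mod 10)] several values work for I in column 2 (E + K ≡ I (mod 10), carry-in 1); try I=0 ⇒ I=0.
Step 6. [col 2: E + K ≡ I (mod 10)] in column 2 we have E+K≡I with carry-in 1; given E=4, I=0 and digits 0,1,4,6,8 already taken and all letters distinct, that pins K to 5, so K=5.
Step 7. [col 3: J + E ≡ Q (mod 10)] column 3: given J=8, E=4, carry-in 1, and digits 0,1,4,5,6,8 already taken and all letters distinct, J+E≡Q (mod 10) forces Q=3. So Q=3.
Step 8. [col 4: S + E ≡ U (mod 10)] U=7 is one option consistent with column 4 (S + E ≡ U (mod 10), carry-in 1) — take it, so U=7.
Step 9. [col 4: S + E ≡ U (mod 10)] from column 4 (E=4, U=7, carry-in 1, digits 0,1,3,4,5,6,7,8 already taken and all letters distinct): S must equal 2. So S=2.
Step 10. [col 6: K + H ≡ K (mod 10)] in column 6 we have K+H≡K with carry-in 1; given K=5 and digits 0,1,2,3,4,5,6,7,8 already taken and all letters distinct, that pins H to 9. So H=9.

Answer: E=4, H=9, I=0, J=8, K=5, N=6, Q=3, S=2, T=1, U=7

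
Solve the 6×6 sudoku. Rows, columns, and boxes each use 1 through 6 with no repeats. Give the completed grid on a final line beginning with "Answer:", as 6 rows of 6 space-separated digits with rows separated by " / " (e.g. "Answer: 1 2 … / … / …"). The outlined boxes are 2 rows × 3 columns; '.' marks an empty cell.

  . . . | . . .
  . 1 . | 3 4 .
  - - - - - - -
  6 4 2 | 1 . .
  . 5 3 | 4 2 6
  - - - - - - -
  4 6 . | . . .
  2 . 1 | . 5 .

Step 1. [r1c4∈{2,5,6}] col 4 places 5 nowhere but r1c4 ⇒ r1c4=5.
Step 2. [r2c6∈{2}] r2c6 is down to just 2 ⇒ r2c6=2.
Step 3. [r1c6∈{1}] nothing but 1 survives at r1c6. So r1c6=1.
Step 4. [r5c6∈{3}] r5c6 has the single candidate 3, so r5c6=3.
Step 5. [r2c3∈{5,6}] r2c3 is the only open cell in row 2 admitting 6. So r2c3=6.
Step 6. [r6c2∈{3}] r6c2 is down to just 3 ⇒ r6c2=3.
Step 7. [r1c5∈{6}] r1c5 is down to just 6, so r1c5=6.
Step 8. [r1c3∈{4}] r1c3's peers cover all but 4 ⇒ r1c3=4.
Step 9. [r1c1∈{3}] r1c1 has the single candidate 3. So r1c1=3.
Step 10. [r5c4∈{2}] r5c4's peers cover all but 2. So r5c4=2.
Step 11. [r5c3∈{5}] only 5 remains possible at r5c3 ⇒ r5c3=5.
Step 12. [r3c5∈{3}] r3c5 has the single candidate 3, so r3c5=3.
Step 13. [r3c6∈{5}] nothing but 5 survives at r3c6. So r3c6=5.
Step 14. [r4c1∈{1}] only 1 remains possible at r4c1, so r4c1=1.
Step 15. [r2c1∈{5}] r2c1's peers cover all but 5, so r2c1=5.
Step 16. [r1c2∈{2}] r1c2 has the single candidate 2. So r1c2=2.
Step 17. [r5c5∈{1}] only 1 remains possible at r5c5. So r5c5=1.
Step 18. [r6c6∈{4}] r6c6 is down to just 4. So r6c6=4.
Step 19. [r6c4∈{6}] nothing but 6 survives at r6c4, so r6c4=6.

Answer: 3 2 4 5 6 1 / 5 1 6 3 4 2 / 6 4 2 1 3 5 / 1 5 3 4 2 6 / 4 6 5 2 1 3 / 2 3 1 6 5 4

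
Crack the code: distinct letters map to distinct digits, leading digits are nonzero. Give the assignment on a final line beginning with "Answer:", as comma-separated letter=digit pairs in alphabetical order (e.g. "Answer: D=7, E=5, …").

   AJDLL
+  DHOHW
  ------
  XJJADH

Step 1. [col 1: L + W ≡ H (mod 10)] no forcing yet in column 1 (carry-in 0); H=9 is free and consistent — try it, so H=9.
Step 2. [col 1: L + W ≡ H (mod 10)] no forcing yet in column 1 (carry-in 0); W=3 is free and consistent — try it ⇒ W=3.
Step 3. [col 1: L + W ≡ H (mod 10)] from column 1 (W=3, H=9, carry-in 0, digits 3,9 already taken and all letters distinct): L must equal 6. So L=6.
Step 4. [X] the sum has 6 digits but both addends have 5; that extra leading digit X is the final carry, namely 1. So X=1.
Step 5. [col 2: L + H ≡ D (mod 10)] in column 2 we have L+H≡D with carry-in 0; given L=6, H=9 and digits 1,3,6,9 already taken and all letters distinct, that pins D to 5 ⇒ D=5.
Step 6. [col 3: D + O ≡ A (mod 10)] column 3 (D + O ≡ A (mod 10), carry-in 1) doesn't pin A yet; pick A=4 and continue. So A=4.
Step 7. [col 3: D + O ≡ A (mod 10)] in column 3 we have D+O≡A with carry-in 1; given D=5, A=4 and digits 1,3,4,5,6,9 already taken and all letters distinct, that pins O to 8, so O=8.
Step 8. [col 4: J + H ≡ J (mod 10)] no forcing yet in column 4 (carry-in 1); J=0 is free and consistent — try it, so J=0.

Answer: A=4, D=5, H=9, J=0, L=6, O=8, W=3, X=1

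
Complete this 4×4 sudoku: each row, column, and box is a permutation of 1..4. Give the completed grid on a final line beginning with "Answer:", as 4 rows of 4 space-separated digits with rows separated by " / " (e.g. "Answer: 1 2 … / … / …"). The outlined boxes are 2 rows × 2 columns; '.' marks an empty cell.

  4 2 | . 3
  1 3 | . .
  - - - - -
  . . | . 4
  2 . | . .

Step 1. [r4c4∈{1}] r4c4's peers cover all but 1. So r4c4=1.
Step 2. [r3c3∈{2,3}] across row 3, 2 lands solely at r3c3, so r3c3=2.
Step 3. [r2c4∈{2}] only 2 remains possible at r2c4. So r2c4=2.
Step 4. [r2c3∈{4}] only 4 remains possible at r2c3. So r2c3=4.
Step 5. [r3c1∈{3}] r3c1 is down to just 3. So r3c1=3.
Step 6. [r4c2∈{4}] r4c2 has the single candidate 4, so r4c2=4.
Step 7. [r4c3∈{3}] r4c3's peers cover all but 3. So r4c3=3.
Step 8. [r3c2∈{1}] r3c2 has the single candidate 1 ⇒ r3c2=1.
Step 9. [r1c3∈{1}] nothing but 1 survives at r1c3 ⇒ r1c3=1.

Answer: 4 2 1 3 / 1 3 4 2 / 3 1 2 4 / 2 4 3 1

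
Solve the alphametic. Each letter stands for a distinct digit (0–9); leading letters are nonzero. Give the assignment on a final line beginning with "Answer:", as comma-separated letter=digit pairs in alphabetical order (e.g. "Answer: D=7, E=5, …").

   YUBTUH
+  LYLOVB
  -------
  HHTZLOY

Step 1. [col 1: H + B ≡ Y (mod 10)] column 1 (H + B ≡ Y (mod 10), carry-in 0) doesn't pin Y yet; pick Y=8 and continue, so Y=8.
Step 2. [col 1: H + B ≡ Y (mod 10)] several values work for H in column 1 (H + B ≡ Y (mod 10), carry-in 0); try H=1. So H=1.
Step 3. [col 1: H + B ≡ Y (mod 10)] from column 1 (H=1, Y=8, carry-in 0, digits 1,8 already taken and all letters distinct): B must equal 7. So B=7.
Step 4. [col 2: U + V ≡ O (mod 10)] no forcing yet in column 2 (carry-in 0); O=9 is free and consistent — try it. So O=9.
Step 5. [col 2: U + V ≡ O (mod 10)] no forcing yet in column 2 (carry-in 0); V=5 is free and consistent — try it ⇒ V=5.
Step 6. [col 2: U + V ≡ O (mod 10)] in column 2 we have U+V≡O with carry-in 0; given V=5, O=9 and digits 1,5,7,8,9 already taken and all letters distinct, that pins U to 4. So U=4.
Step 7. [col 3: T + O ≡ L (mod 10)] in column 3 we have T+O≡L with carry-in 0; given O=9 and digits 1,4,5,7,8,9 already taken and all letters distinct, that pins L to 2, so L=2.
Step 8. [col 3: T + O ≡ L (mod 10)] column 3 reads T+O+carry(0)=L with O=9, L=2; with digits 1,2,4,5,7,8,9 already taken and all letters distinct, the only value for T is 3 ⇒ T=3.
Step 9. [col 4: B + L ≡ Z (mod 10)] from column 4 (B=7, L=2, carry-in 1, digits 1,2,3,4,5,7,8,9 already taken and all letters distinct): Z must equal 0. So Z=0.

Answer: B=7, H=1, L=2, O=9, T=3, U=4, V=5, Y=8, Z=0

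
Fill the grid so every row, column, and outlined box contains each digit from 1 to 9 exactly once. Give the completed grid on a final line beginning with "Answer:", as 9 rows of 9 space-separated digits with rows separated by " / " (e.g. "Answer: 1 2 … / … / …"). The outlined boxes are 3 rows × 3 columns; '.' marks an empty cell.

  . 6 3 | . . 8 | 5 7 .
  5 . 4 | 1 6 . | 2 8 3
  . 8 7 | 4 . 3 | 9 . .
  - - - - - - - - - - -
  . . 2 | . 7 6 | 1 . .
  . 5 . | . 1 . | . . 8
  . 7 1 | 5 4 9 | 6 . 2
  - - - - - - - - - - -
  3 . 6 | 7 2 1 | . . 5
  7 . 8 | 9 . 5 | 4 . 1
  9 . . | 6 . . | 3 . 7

Step 1. [r4c2∈{3,4,9}] 3 has one home in col 2: r4c2 ⇒ r4c2=3.
Step 2. [r4c9∈{4,9}] across col 9, 9 lands solely at r4c9, so r4c9=9.
Step 3. [r1c4∈{2}] only 2 remains possible at r1c4. So r1c4=2.
Step 4. [r8c2∈{2}] only 2 remains possible at r8c2 ⇒ r8c2=2.
Step 5. [r3c8∈{1,6}] 1 has one home in col 8: r3c8 ⇒ r3c8=1.
Step 6. [r5c4∈{3}] nothing but 3 survives at r5c4, so r5c4=3.
Step 7. [r5c8∈{4}] nothing but 4 survives at r5c8, so r5c8=4.
Step 8. [r6c1∈{8}] only 8 remains possible at r6c1, so r6c1=8.
Step 9. [r9c2∈{1,4}] row 9 places 1 nowhere but r9c2. So r9c2=1.
Step 10. [r9c3∈{5}] r9c3 has the single candidate 5, so r9c3=5.
Step 11. [r3c9∈{6}] r3c9 has the single candidate 6, so r3c9=6.
Step 12. [r6c8∈{3}] nothing but 3 survives at r6c8, so r6c8=3.
Step 13. [r9c6∈{4}] r9c6 is down to just 4 ⇒ r9c6=4.
Step 14. [r5c7∈{7}] r5c7 is down to just 7, so r5c7=7.
Step 15. [r7c7∈{8}] nothing but 8 survives at r7c7, so r7c7=8.
Step 16. [r4c1∈{4}] only 4 remains possible at r4c1. So r4c1=4.
Step 17. [r4c4∈{8}] r4c4 has the single candidate 8, so r4c4=8.
Step 18. [r5c3∈{9}] only 9 remains possible at r5c3, so r5c3=9.
Step 19. [r2c2∈{9}] r2c2's peers cover all but 9, so r2c2=9.
Step 20. [r4c8∈{5}] nothing but 5 survives at r4c8, so r4c8=5.
Step 21. [r5c6∈{2}] r5c6 is down to just 2 ⇒ r5c6=2.
Step 22. [r8c5∈{3}] r8c5 has the single candidate 3 ⇒ r8c5=3.
Step 23. [r8c8∈{6}] r8c8 is down to just 6, so r8c8=6.
Step 24. [r5c1∈{6}] r5c1 has the single candidate 6. So r5c1=6.
Step 25. [r7c8∈{9}] r7c8 has the single candidate 9 ⇒ r7c8=9.
Step 26. [r3c5∈{5}] nothing but 5 survives at r3c5, so r3c5=5.
Step 27. [r1c5∈{9}] only 9 remains possible at r1c5. So r1c5=9.
Step 28. [r3c1∈{2}] r3c1 has the single candidate 2 ⇒ r3c1=2.
Step 29. [r7c2∈{4}] r7c2 has the single candidate 4 ⇒ r7c2=4.
Step 30. [r2c6∈{7}] r2c6 is down to just 7 ⇒ r2c6=7.
Step 31. [r1c1∈{1}] r1c1 is down to just 1 ⇒ r1c1=1.
Step 32. [r9c5∈{8}] r9c5 has the single candidate 8. So r9c5=8.
Step 33. [r1c9∈{4}] r1c9 is down to just 4. So r1c9=4.
Step 34. [r9c8∈{2}] only 2 remains possible at r9c8 ⇒ r9c8=2.

Answer: 1 6 3 2 9 8 5 7 4 / 5 9 4 1 6 7 2 8 3 / 2 8 7 4 5 3 9 1 6 / 4 3 2 8 7 6 1 5 9 / 6 5 9 3 1 2 7 4 8 / 8 7 1 5 4 9 6 3 2 / 3 4 6 7 2 1 8 9 5 / 7 2 8 9 3 5 4 6 1 / 9 1 5 6 8 4 3 2 7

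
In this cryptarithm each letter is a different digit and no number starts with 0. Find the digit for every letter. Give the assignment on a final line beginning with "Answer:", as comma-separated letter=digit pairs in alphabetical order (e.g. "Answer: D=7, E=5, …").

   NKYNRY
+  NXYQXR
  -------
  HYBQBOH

Step 1. [col 1: Y + R ≡ H (mod 10)] column 1 (Y + R ≡ H (mod 10), carry-in 0) doesn't pin Y yet; pick Y=8 and continue, so Y=8.
Step 2. [col 1: Y + R ≡ H (mod 10)] several values work for H in column 1 (Y + R ≡ H (mod 10), carry-in 0); try H=1. So H=1.
Step 3. [col 1: Y + R ≡ H (mod 10)] in column 1 we have Y+R≡H with carry-in 0; given Y=8, H=1 and digits 1,8 already taken and all letters distinct, that pins R to 3, so R=3.
Step 4. [col 2: R + X ≡ O (mod 10)] column 2 (R + X ≡ O (mod 10), carry-in 1) doesn't pin X yet; pick X=0 and continue ⇒ X=0.
Step 5. [col 2: R + X ≡ O (mod 10)] column 2 reads R+X+carry(1)=O with R=3, X=0; with digits 0,1,3,8 already taken and all letters distinct, the only value for O is 4. So O=4.
Step 6. [col 3: N + Q ≡ B (mod 10)] Q=7 is one option consistent with column 3 (N + Q ≡ B (mod 10), carry-in 0) — take it, so Q=7.
Step 7. [col 3: N + Q ≡ B (mod 10)] column 3 (N + Q ≡ B (mod 10), carry-in 0) doesn't pin B yet; pick B=6 and continue, so B=6.
Step 8. [col 3: N + Q ≡ B (mod 10)] column 3: given Q=7, B=6, carry-in 0, and digits 0,1,3,4,6,7,8 already taken and all letters distinct, N+Q≡B (mod 10) forces N=9. So N=9.
Step 9. [col 5: K + X ≡ B (mod 10)] from column 5 (X=0, B=6, carry-in 1, digits 0,1,3,4,6,7,8,9 already taken and all letters distinct): K must equal 5, so K=5.

Answer: B=6, H=1, K=5, N=9, O=4, Q=7, R=3, X=0, Y=8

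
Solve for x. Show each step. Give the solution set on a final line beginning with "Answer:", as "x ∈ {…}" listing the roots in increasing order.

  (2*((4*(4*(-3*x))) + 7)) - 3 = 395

Step 1. [(2*((4*(4*(-3*x))) + 7)) - 3 = 395] the outer -3 inverts by adding 3. So sub: 2*((4*(4*(-3*x))) + 7) = 398.
Step 2. [2*((4*(4*(-3*x))) + 7) = 398] 2·(inner) — divide through by 2. So div: (4*(4*(-3*x))) + 7 = 199.
Step 3. [(4*(4*(-3*x))) + 7 = 199] the outer +7 inverts by subtracting 7 ⇒ sub: 4*(4*(-3*x)) = 192.
Step 4. [4*(4*(-3*x)) = 192] LHS = 4·(…); ÷4 both sides, so div: 4*(-3*x) = 48.
Step 5. [4*(-3*x) = 48] leading coefficient 4: divide by 4, so div: -3*x = 12.
Step 6. [-3*x = 12] divide by the outer -3, so div: x = -4.

Answer: x ∈ {-4}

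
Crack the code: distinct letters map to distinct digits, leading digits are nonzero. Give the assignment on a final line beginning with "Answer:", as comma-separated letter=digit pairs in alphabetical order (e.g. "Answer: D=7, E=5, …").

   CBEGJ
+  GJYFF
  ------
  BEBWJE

Step 1. [col 1: J + F ≡ E (mod 10)] several values work for F in column 1 (J + F ≡ E (mod 10), carry-in 0); try F=3. So F=3.
Step 2. [col 1: J + F ≡ E (mod 10)] no forcing yet in column 1 (carry-in 0); J=9 is free and consistent — try it ⇒ J=9.
Step 3. [col 1: J + F ≡ E (mod 10)] from column 1 (J=9, F=3, carry-in 0, digits 3,9 already taken and all letters distinct): E must equal 2, so E=2.
Step 4. [B] adding two 5-digit numbers gives at most 5+1 digits, and here it does — B is that final carry and must be 1 ⇒ B=1.
Step 5. [col 2: G + F ≡ J (mod 10)] column 2 reads G+F+carry(1)=J with F=3, J=9; with digits 1,2,3,9 already taken and all letters distinct, the only value for G is 5 ⇒ G=5.
Step 6. [col 3: E + Y ≡ W (mod 10)] column 3 (E + Y ≡ W (mod 10), carry-in 0) doesn't pin Y yet; pick Y=8 and continue, so Y=8.
Step 7. [col 3: E + Y ≡ W (mod 10)] from column 3 (E=2, Y=8, carry-in 0, digits 1,2,3,5,8,9 already taken and all letters distinct): W must equal 0. So W=0.
Step 8. [col 5: C + G ≡ E (mod 10)] from column 5 (G=5, E=2, carry-in 1, digits 0,1,2,3,5,8,9 already taken and all letters distinct): C must equal 6, so C=6.

Answer: B=1, C=6, E=2, F=3, G=5, J=9, W=0, Y=8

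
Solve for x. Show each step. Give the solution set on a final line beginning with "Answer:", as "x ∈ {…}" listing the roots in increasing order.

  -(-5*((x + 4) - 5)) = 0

Step 1. [-(-5*((x + 4) - 5)) = 0] flip signs both sides ⇒ neg: -5*((x + 4) - 5) = 0.
Step 2. [-5*((x + 4) - 5) = 0] LHS = -5·(…); ÷-5 both sides, so div: (x + 4) - 5 = 0.
Step 3. [(x + 4) - 5 = 0] add 5: x sits inside (… - 5) ⇒ sub: x + 4 = 5.
Step 4. [x + 4 = 5] the outer +4 inverts by subtracting 4 ⇒ sub: x = 1.

Answer: x ∈ {1}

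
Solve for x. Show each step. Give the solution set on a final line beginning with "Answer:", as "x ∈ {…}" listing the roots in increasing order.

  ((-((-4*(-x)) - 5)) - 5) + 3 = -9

Step 1. [((-((-4*(-x)) - 5)) - 5) + 3 = -9] 3 comes off first (subtract 3), so sub: (-((-4*(-x)) - 5)) - 5 = -12.
Step 2. [(-((-4*(-x)) - 5)) - 5 = -12] the outer -5 inverts by adding 5 ⇒ sub: -((-4*(-x)) - 5) = -7.
Step 3. [-((-4*(-x)) - 5) = -7] flip signs both sides. So neg: (-4*(-x)) - 5 = 7.
Step 4. [(-4*(-x)) - 5 = 7] 5 comes off first (add 5) ⇒ sub: -4*(-x) = 12.
Step 5. [-4*(-x) = 12] divide by the outer -4, so div: -x = -3.
Step 6. [-x = -3] leading − — multiply by −1, so neg: x = 3.

Answer: x ∈ {3}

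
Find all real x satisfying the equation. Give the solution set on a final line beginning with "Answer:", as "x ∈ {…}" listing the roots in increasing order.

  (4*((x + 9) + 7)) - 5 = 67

Step 1. [(4*((x + 9) + 7)) - 5 = 67] add 5: x sits inside (… - 5), so sub: 4*((x + 9) + 7) = 72.
Step 2. [4*((x + 9) + 7) = 72] 4 out front; divide by 4 ⇒ div: (x + 9) + 7 = 18.
Step 3. [(x + 9) + 7 = 18] the outer +7 inverts by subtracting 7. So sub: x + 9 = 11.
Step 4. [x + 9 = 11] peel the +9: subtract 9 from each side, so sub: x = 2.

Answer: x ∈ {2}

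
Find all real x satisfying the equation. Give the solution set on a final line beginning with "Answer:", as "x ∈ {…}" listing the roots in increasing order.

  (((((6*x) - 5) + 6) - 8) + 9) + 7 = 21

Step 1. [(((((6*x) - 5) + 6) - 8) + 9) + 7 = 21] the outer +7 inverts by subtracting 7. So sub: ((((6*x) - 5) + 6) - 8) + 9 = 14.
Step 2. [((((6*x) - 5) + 6) - 8) + 9 = 14] the outer +9 inverts by subtracting 9, so sub: (((6*x) - 5) + 6) - 8 = 5.
Step 3. [(((6*x) - 5) + 6) - 8 = 5] add 8: x sits inside (… - 8) ⇒ sub: ((6*x) - 5) + 6 = 13.
Step 4. [((6*x) - 5) + 6 = 13] subtract 6: x sits inside (… + 6), so sub: (6*x) - 5 = 7.
Step 5. [(6*x) - 5 = 7] 5 comes off first (add 5). So sub: 6*x = 12.
Step 6. [6*x = 12] leading coefficient 6: divide by 6 ⇒ div: x = 2.

Answer: x ∈ {2}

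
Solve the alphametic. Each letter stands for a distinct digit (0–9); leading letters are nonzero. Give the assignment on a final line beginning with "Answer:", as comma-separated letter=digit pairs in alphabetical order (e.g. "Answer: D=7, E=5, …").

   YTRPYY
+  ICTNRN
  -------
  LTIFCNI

Step 1. [col 1: Y + N ≡ I (mod 10)] N=9 is one option consistent with column 1 (Y + N ≡ I (mod 10), carry-in 0) — take it. So N=9.
Step 2. [L] the sum has 7 digits but both addends have 6; that extra leading digit L is the final carry, namely 1, so L=1.
Step 3. [col 1: Y + N ≡ I (mod 10)] several values work for Y in column 1 (Y + N ≡ I (mod 10), carry-in 0); try Y=8. So Y=8.
Step 4. [col 1: Y + N ≡ I (mod 10)] from column 1 (Y=8, N=9, carry-in 0, digits 1,8,9 already taken and all letters distinct): I must equal 7, so I=7.
Step 5. [col 2: Y + R ≡ N (mod 10)] column 2 reads Y+R+carry(1)=N with Y=8, N=9; with digits 1,7,8,9 already taken and all letters distinct, the only value for R is 0, so R=0.
Step 6. [col 3: P + N ≡ C (mod 10)] no forcing yet in column 3 (carry-in 0); C=2 is free and consistent — try it ⇒ C=2.
Step 7. [col 3: P + N ≡ C (mod 10)] in column 3 we have P+N≡C with carry-in 0; given N=9, C=2 and digits 0,1,2,7,8,9 already taken and all letters distinct, that pins P to 3 ⇒ P=3.
Step 8. [col 4: R + T ≡ F (mod 10)] T=5 is one option consistent with column 4 (R + T ≡ F (mod 10), carry-in 1) — take it ⇒ T=5.
Step 9. [col 4: R + T ≡ F (mod 10)] from column 4 (R=0, T=5, carry-in 1, digits 0,1,2,3,5,7,8,9 already taken and all letters distinct): F must equal 6, so F=6.

Answer: C=2, F=6, I=7, L=1, N=9, P=3, R=0, T=5, Y=8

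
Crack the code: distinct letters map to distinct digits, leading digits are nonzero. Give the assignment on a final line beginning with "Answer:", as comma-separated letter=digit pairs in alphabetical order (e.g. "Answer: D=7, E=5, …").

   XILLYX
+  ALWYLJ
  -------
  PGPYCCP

Step 1. [col 1: X + J ≡ P (mod 10)] several values work for J in column 1 (X + J ≡ P (mod 10), carry-in 0); try J=3 ⇒ J=3.
Step 2. [col 1: X + J ≡ P (mod 10)] several values work for X in column 1 (X + J ≡ P (mod 10), carry-in 0); try X=8, so X=8.
Step 3. [col 1: X + J ≡ P (mod 10)] column 1: given X=8, J=3, carry-in 0, and digits 3,8 already taken and all letters distinct, X+J≡P (mod 10) forces P=1, so P=1.
Step 4. [col 2: Y + L ≡ C (mod 10)] several values work for L in column 2 (Y + L ≡ C (mod 10), carry-in 1); try L=2 ⇒ L=2.
Step 5. [col 2: Y + L ≡ C (mod 10)] several values work for Y in column 2 (Y + L ≡ C (mod 10), carry-in 1); try Y=7, so Y=7.
Step 6. [col 2: Y + L ≡ C (mod 10)] column 2 reads Y+L+carry(1)=C with Y=7, L=2; with digits 1,2,3,7,8 already taken and all letters distinct, the only value for C is 0. So C=0.
Step 7. [col 4: L + W ≡ Y (mod 10)] column 4 reads L+W+carry(1)=Y with L=2, Y=7; with digits 0,1,2,3,7,8 already taken and all letters distinct, the only value for W is 4, so W=4.
Step 8. [col 5: I + L ≡ P (mod 10)] in column 5 we have I+L≡P with carry-in 0; given L=2, P=1 and digits 0,1,2,3,4,7,8 already taken and all letters distinct, that pins I to 9 ⇒ I=9.
Step 9. [col 6: X + A ≡ G (mod 10)] column 6: given X=8, carry-in 1, and digits 0,1,2,3,4,7,8,9 already taken and all letters distinct, X+A≡G (mod 10) forces G=5, so G=5.
Step 10. [col 6: X + A ≡ G (mod 10)] column 6: given X=8, G=5, carry-in 1, and digits 0,1,2,3,4,5,7,8,9 already taken and all letters distinct, X+A≡G (mod 10) forces A=6 ⇒ A=6.

Answer: A=6, C=0, G=5, I=9, J=3, L=2, P=1, W=4, X=8, Y=7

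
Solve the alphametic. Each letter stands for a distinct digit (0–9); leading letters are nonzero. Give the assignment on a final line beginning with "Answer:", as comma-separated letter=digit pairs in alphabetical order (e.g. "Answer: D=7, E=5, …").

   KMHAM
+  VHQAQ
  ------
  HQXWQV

Step 1. [H] H is the leading digit of a 6-digit sum of two 5-digit numbers; the final carry is exactly 1 ⇒ H=1.
Step 2. [col 1: M + Q ≡ V (mod 10)] Q=2 is one option consistent with column 1 (M + Q ≡ V (mod 10), carry-in 0) — take it, so Q=2.
Step 3. [col 1: M + Q ≡ V (mod 10)] no forcing yet in column 1 (carry-in 0); V=9 is free and consistent — try it, so V=9.
Step 4. [col 1: M + Q ≡ V (mod 10)] column 1 reads M+Q+carry(0)=V with Q=2, V=9; with digits 1,2,9 already taken and all letters distinct, the only value for M is 7, so M=7.
Step 5. [col 2: A + A ≡ Q (mod 10)] column 2 reads A+A+carry(0)=Q with Q=2; with digits 1,2,7,9 already taken and all letters distinct, the only value for A is 6, so A=6.
Step 6. [col 3: H + Q ≡ W (mod 10)] in column 3 we have H+Q≡W with carry-in 1; given H=1, Q=2 and digits 1,2,6,7,9 already taken and all letters distinct, that pins W to 4 ⇒ W=4.
Step 7. [col 4: M + H ≡ X (mod 10)] column 4: given M=7, H=1, carry-in 0, and digits 1,2,4,6,7,9 already taken and all letters distinct, M+H≡X (mod 10) forces X=8, so X=8.
Step 8. [col 5: K + V ≡ Q (mod 10)] column 5 reads K+V+carry(0)=Q with V=9, Q=2; with digits 1,2,4,6,7,8,9 already taken and all letters distinct, the only value for K is 3, so K=3.

Answer: A=6, H=1, K=3, M=7, Q=2, V=9, W=4, X=8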